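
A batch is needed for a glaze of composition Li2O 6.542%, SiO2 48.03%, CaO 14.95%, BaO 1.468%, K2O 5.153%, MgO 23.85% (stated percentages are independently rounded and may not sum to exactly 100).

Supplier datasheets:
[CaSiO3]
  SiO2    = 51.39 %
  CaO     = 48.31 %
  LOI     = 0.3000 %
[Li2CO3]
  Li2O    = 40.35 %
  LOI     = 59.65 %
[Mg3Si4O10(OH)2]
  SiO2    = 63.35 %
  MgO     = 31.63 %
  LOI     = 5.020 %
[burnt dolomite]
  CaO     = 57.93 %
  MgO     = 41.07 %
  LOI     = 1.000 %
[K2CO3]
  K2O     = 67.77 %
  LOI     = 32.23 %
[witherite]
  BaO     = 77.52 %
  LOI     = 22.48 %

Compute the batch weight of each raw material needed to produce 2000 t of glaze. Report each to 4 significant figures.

Batch per 2000 t glaze:
  CaSiO3: 358.2 t
  Li2CO3: 324.3 t
  Mg3Si4O10(OH)2: 1226 t
  burnt dolomite: 217.4 t
  K2CO3: 152.1 t
  witherite: 37.87 t
Total batch = 2316 t; LOI loss = 315.8 t; yield = 86.36%

Values along the way appear, rounded to 4 significant digits, alongside each step; all internal work maintains exact precision through every step. Exactly one rounding lands on every reported result; derived quantities are re-derived in exact precision (six oxide percentages, the yield, ignition loss, glass mass, the totals) using the weight values per 2000 t of glass precisely as stated by question or answer.
Oxide-by-oxide targets in 2000 t glaze:
  Li2O: 6.542% × 2000 = 130.8 t
  SiO2: 48.03% × 2000 = 960.6 t
  CaO: 14.95% × 2000 = 299.0 t
  BaO: 1.468% × 2000 = 29.36 t
  K2O: 5.153% × 2000 = 103.1 t
  MgO: 23.85% × 2000 = 477.0 t
Balance tally, oxide-wise, on the weights just shown, against the basis in use (summed amounts equal target values net of answer rounding effects):
  Li2O: 324.3·0.4035 = 130.9 t (target 130.8 t)
  SiO2: 358.2·0.5139 + 1226·0.6335 = 960.7 t (target 960.6 t)
  CaO: 358.2·0.4831 + 217.4·0.5793 = 299.0 t (target 299.0 t)
  BaO: 37.87·0.7752 = 29.36 t (target 29.36 t)
  K2O: 152.1·0.6777 = 103.1 t (target 103.1 t)
  MgO: 1226·0.3163 + 217.4·0.4107 = 477.1 t (target 477.0 t)
Glass-mass bookkeeping: net batch after ignition = 2000 t (targets for the oxides total 2000 t; basis as stated: 2000 t — any gap is answer rounding).
Adding the batch up: Σ batch = 2316 t; loss to ignition Σ batch·LOI = 315.8 t; yield, glass over the total, = 86.36%.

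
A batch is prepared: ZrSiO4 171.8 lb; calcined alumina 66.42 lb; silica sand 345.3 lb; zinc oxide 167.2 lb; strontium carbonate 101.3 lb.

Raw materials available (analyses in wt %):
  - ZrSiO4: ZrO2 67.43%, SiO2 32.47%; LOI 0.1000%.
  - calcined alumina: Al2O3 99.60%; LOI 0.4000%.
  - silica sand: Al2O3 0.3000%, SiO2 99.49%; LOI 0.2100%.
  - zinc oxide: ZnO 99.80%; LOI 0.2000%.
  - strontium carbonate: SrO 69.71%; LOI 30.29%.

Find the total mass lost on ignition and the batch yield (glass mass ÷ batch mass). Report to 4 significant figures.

LOI loss = 32.18 lb; glass = 819.8 lb; yield = 96.22%

Full precision is carried all the way through. Mid-chain values are printed, rounded to 4 significant digits, when written out — a single rounding finalizes each reported number; the derived quantities (net glass mass, the totals, the five compositions, the yield, LOI) are rebuilt in exact precision from the batch weights at 819.8 lb of glass, as they appear in the question or the answer.
Per-material ignition loss:
  ZrSiO4: 171.8 × 0.001000 = 0.1718 lb
  calcined alumina: 66.42 × 0.004000 = 0.2657 lb
  silica sand: 345.3 × 0.002100 = 0.7251 lb
  zinc oxide: 167.2 × 0.002000 = 0.3344 lb
  strontium carbonate: 101.3 × 0.3029 = 30.68 lb
Total LOI = 32.18 lb
Glass = batch − LOI = 852.0 − 32.18 = 819.8 lb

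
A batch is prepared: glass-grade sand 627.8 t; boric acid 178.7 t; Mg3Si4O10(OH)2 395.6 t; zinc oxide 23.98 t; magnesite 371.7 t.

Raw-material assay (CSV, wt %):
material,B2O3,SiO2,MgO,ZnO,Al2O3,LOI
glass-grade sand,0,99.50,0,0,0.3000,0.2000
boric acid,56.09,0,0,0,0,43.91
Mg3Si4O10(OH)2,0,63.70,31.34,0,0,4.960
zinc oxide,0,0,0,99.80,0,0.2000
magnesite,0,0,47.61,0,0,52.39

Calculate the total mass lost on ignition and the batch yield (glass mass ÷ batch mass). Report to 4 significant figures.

LOI loss = 294.1 t; glass = 1304 t; yield = 81.59%

The whole derivation holds full float precision all the way through. Values along the way are shown rounded to 4 significant digits in the printout. Every reported figure sees exactly one rounding. Derived quantities, which include five oxide percentages, yield, the totals, ignition loss, net glass mass, are rebuilt at full precision, exactly as printed in problem or answer, using the weight values at 1304 t of glass.
Loss on ignition, line by line:
  glass-grade sand: 627.8 × 0.002000 = 1.256 t
  boric acid: 178.7 × 0.4391 = 78.47 t
  Mg3Si4O10(OH)2: 395.6 × 0.04960 = 19.62 t
  zinc oxide: 23.98 × 0.002000 = 0.04796 t
  magnesite: 371.7 × 0.5239 = 194.7 t
Total LOI = 294.1 t
Glass = batch − LOI = 1598 − 294.1 = 1304 t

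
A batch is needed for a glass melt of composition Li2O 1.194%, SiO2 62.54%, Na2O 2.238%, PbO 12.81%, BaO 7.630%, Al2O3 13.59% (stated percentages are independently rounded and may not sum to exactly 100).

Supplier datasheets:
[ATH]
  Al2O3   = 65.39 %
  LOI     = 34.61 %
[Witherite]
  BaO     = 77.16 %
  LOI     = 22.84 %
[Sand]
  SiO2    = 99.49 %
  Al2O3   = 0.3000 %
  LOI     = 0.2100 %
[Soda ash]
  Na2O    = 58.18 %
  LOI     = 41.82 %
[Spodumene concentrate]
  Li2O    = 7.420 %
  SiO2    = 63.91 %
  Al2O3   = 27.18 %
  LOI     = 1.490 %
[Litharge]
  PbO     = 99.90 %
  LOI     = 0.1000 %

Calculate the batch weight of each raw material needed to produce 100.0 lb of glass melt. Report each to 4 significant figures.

Each numeric step carries full float precision through the solve. The intermediate values are shown, with 4-significant-digit rounding, across the worked steps; exactly one rounding lands on every reported figure; derived quantities, including net glass mass, totals, LOI, the yield, the six compositions, are carried using the weight values for 100.0 lb of glass at full float precision, as quoted within the problem or answer text.
The oxide mass targets at 100.0 lb glass melt:
  Li2O: 1.194% × 100.0 = 1.194 lb
  SiO2: 62.54% × 100.0 = 62.54 lb
  Na2O: 2.238% × 100.0 = 2.238 lb
  PbO: 12.81% × 100.0 = 12.81 lb
  BaO: 7.630% × 100.0 = 7.630 lb
  Al2O3: 13.59% × 100.0 = 13.59 lb
A balance pass over the oxides, on the weights just shown, on the stated basis (summed amounts equal target values within answer rounding):
  Li2O: 16.09·0.07420 = 1.194 lb (target 1.194 lb)
  SiO2: 52.52·0.9949 + 16.09·0.6391 = 62.54 lb (target 62.54 lb)
  Na2O: 3.847·0.5818 = 2.238 lb (target 2.238 lb)
  PbO: 12.82·0.9990 = 12.81 lb (target 12.81 lb)
  BaO: 9.889·0.7716 = 7.630 lb (target 7.630 lb)
  Al2O3: 13.85·0.6539 + 52.52·0.003000 + 16.09·0.2718 = 13.59 lb (target 13.59 lb)
Glass mass check: total charge less LOI = 99.99 lb (the targets, summed, come to 100.0 lb; versus the stated basis of 100.0 lb — deltas are rounding alone).
Batch total: Σ batch = 109.0 lb; LOI loss = Σ batch·LOI = 9.024 lb; yield = glass ÷ total batch = 91.72%.

Batch per 100.0 lb glass melt:
  ATH: 13.85 lb
  Witherite: 9.889 lb
  Sand: 52.52 lb
  Soda ash: 3.847 lb
  Spodumene concentrate: 16.09 lb
  Litharge: 12.82 lb
Total batch = 109.0 lb; LOI loss = 9.024 lb; yield = 91.72%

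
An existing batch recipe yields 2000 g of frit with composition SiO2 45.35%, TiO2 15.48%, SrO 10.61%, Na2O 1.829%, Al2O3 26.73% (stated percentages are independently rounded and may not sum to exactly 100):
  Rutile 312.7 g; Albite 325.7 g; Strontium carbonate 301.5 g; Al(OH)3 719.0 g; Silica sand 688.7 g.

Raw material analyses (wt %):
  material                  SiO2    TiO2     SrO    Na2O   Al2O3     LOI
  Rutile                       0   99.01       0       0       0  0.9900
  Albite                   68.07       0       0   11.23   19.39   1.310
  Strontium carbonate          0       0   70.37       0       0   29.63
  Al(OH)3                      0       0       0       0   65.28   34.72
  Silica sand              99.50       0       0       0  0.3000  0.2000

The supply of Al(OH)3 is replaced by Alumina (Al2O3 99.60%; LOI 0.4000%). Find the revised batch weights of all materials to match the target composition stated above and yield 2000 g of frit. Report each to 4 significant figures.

Revised batch per 2000 g frit:
  Rutile: 312.7 g
  Albite: 325.7 g
  Strontium carbonate: 301.5 g
  Alumina: 471.3 g
  Silica sand: 688.7 g
Total batch = 2100 g; LOI loss = 99.96 g

Working values are rounded off to 4 significant digits wherever printed — all arithmetic carries full float precision end to end. Every reported figure takes exactly one rounding; derived quantities, which include five oxide percentages, LOI, the totals, glass mass, yield, are rebuilt in full precision, exactly as shown in the question or the answer, from the batch weights for 2000 g of glass.
Per-oxide target masses for 2000 g frit:
  SiO2: 45.35% × 2000 = 907.0 g
  TiO2: 15.48% × 2000 = 309.6 g
  SrO: 10.61% × 2000 = 212.2 g
  Na2O: 1.829% × 2000 = 36.58 g
  Al2O3: 26.73% × 2000 = 534.6 g
A balance pass over the oxides, per the reported batch figures, against the basis in use (sums match the target masses up to rounding of the answer):
  SiO2: 325.7·0.6807 + 688.7·0.9950 = 907.0 g (target 907.0 g)
  TiO2: 312.7·0.9901 = 309.6 g (target 309.6 g)
  SrO: 301.5·0.7037 = 212.2 g (target 212.2 g)
  Na2O: 325.7·0.1123 = 36.58 g (target 36.58 g)
  Al2O3: 325.7·0.1939 + 471.3·0.9960 + 688.7·0.003000 = 534.6 g (target 534.6 g)
Glass mass check: total batch − LOI = 2000 g (per-oxide target masses sum to 2000 g; against the stated basis, 2000 g — any gap is answer rounding).
Batch total: Σ batch = 2100 g; the LOI term Σ batch·LOI equals 99.96 g; glass ÷ batch gives a yield of 95.24%.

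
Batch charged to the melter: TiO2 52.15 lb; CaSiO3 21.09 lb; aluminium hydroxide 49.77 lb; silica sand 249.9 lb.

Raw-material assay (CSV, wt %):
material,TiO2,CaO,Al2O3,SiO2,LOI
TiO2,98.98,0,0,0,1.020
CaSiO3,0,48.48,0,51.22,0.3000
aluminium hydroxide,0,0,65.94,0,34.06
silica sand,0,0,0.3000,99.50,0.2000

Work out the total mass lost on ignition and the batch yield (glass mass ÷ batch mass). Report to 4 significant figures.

Intermediates are displayed rounded off to 4 significant digits within the worked lines; the whole derivation carries full precision end to end. Each reported value is rounded exactly once. Derived quantities (totals, the four compositions, yield, ignition loss, net glass mass) are recomputed at exact precision from the batch weights at 354.9 lb of glass as quoted within the question or the answer.
Each material's LOI contribution:
  TiO2: 52.15 × 0.01020 = 0.5319 lb
  CaSiO3: 21.09 × 0.003000 = 0.06327 lb
  aluminium hydroxide: 49.77 × 0.3406 = 16.95 lb
  silica sand: 249.9 × 0.002000 = 0.4998 lb
Total LOI = 18.05 lb
Glass = batch − LOI = 372.9 − 18.05 = 354.9 lb

LOI loss = 18.05 lb; glass = 354.9 lb; yield = 95.16%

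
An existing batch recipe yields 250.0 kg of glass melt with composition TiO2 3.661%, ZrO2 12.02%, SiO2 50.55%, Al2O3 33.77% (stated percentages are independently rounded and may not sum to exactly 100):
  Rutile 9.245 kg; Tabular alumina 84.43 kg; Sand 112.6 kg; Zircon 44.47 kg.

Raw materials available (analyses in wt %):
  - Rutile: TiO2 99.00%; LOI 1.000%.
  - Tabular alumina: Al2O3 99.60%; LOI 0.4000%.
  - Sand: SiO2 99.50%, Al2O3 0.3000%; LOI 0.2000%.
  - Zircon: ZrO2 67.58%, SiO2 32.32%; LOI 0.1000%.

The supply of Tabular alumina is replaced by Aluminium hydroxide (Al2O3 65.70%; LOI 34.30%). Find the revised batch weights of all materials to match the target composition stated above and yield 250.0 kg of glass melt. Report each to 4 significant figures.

Revised batch per 250.0 kg glass melt:
  Rutile: 9.245 kg
  Aluminium hydroxide: 128.0 kg
  Sand: 112.6 kg
  Zircon: 44.47 kg
Total batch = 294.3 kg; LOI loss = 44.27 kg

The whole derivation holds exact precision at all times — the intermediate values are shown with 4-significant-figure rounding on the page — every reported value is rounded a single time; the derived quantities, including the totals, net glass mass, the yield, the four compositions, LOI, are carried from the weighed amounts for 250.0 kg of glass in full precision as written in problem or answer.
Oxide-by-oxide targets in 250.0 kg glass melt:
  TiO2: 3.661% × 250.0 = 9.152 kg
  ZrO2: 12.02% × 250.0 = 30.05 kg
  SiO2: 50.55% × 250.0 = 126.4 kg
  Al2O3: 33.77% × 250.0 = 84.42 kg
Balance tally, oxide-wise, on the weights just shown, per the basis as stated (oxide sums agree with the targets inside rounding margins):
  TiO2: 9.245·0.9900 = 9.153 kg (target 9.152 kg)
  ZrO2: 44.47·0.6758 = 30.05 kg (target 30.05 kg)
  SiO2: 112.6·0.9950 + 44.47·0.3232 = 126.4 kg (target 126.4 kg)
  Al2O3: 128.0·0.6570 + 112.6·0.003000 = 84.43 kg (target 84.42 kg)
Glass-mass closure: Σ batch − LOI loss = 250.0 kg (the Σ of target masses is 250.0 kg; with the basis standing at 250.0 kg — any gap is answer rounding).
Batch total: Σ batch = 294.3 kg; LOI loss = Σ batch·LOI = 44.27 kg; yield = glass ÷ total batch = 84.96%.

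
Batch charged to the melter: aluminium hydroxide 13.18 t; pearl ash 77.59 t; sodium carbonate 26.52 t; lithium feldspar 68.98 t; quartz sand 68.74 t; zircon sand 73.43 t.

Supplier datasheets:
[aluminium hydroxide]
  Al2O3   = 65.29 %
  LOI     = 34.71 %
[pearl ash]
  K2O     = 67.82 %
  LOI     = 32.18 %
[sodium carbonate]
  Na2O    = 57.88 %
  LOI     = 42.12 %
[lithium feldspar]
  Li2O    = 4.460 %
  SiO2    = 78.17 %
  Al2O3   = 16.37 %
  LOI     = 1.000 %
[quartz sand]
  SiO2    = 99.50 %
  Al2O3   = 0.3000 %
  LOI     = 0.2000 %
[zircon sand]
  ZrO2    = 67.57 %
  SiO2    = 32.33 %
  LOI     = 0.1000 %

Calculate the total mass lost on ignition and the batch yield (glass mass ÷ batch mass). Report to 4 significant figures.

LOI loss = 41.61 t; glass = 286.8 t; yield = 87.33%

All arithmetic keeps full float precision in every operation — in-progress results are displayed rounded to four significant figures on the page — each reported result takes exactly one rounding; derived quantities are re-derived at exact precision (glass mass, ignition loss, yield, six oxide percentages, totals) using the weight values per 286.8 t of glass, as quoted within the problem or the answer.
LOI of each material in turn:
  aluminium hydroxide: 13.18 × 0.3471 = 4.575 t
  pearl ash: 77.59 × 0.3218 = 24.97 t
  sodium carbonate: 26.52 × 0.4212 = 11.17 t
  lithium feldspar: 68.98 × 0.01000 = 0.6898 t
  quartz sand: 68.74 × 0.002000 = 0.1375 t
  zircon sand: 73.43 × 0.001000 = 0.07343 t
Total LOI = 41.61 t
Glass = batch − LOI = 328.4 − 41.61 = 286.8 t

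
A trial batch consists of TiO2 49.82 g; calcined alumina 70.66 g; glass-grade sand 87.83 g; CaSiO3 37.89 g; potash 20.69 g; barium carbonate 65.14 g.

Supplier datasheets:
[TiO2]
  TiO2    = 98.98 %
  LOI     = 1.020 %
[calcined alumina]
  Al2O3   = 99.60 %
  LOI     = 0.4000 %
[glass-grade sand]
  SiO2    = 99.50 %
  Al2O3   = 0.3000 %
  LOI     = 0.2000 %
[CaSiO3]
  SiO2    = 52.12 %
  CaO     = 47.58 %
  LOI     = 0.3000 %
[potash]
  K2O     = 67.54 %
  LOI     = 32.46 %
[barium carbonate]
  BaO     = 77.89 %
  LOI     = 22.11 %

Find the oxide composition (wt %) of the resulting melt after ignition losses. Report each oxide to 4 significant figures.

Every computation carries full precision throughout; working values are printed, with 4-significant-figure rounding, in the working; each reported number receives exactly one rounding; all derived quantities are computed starting from the weights for 309.8 g of glass in full float precision (the yield, totals, net glass mass, the six compositions, LOI) precisely as stated by problem or answer.
Mass of each oxide from the mix:
  SiO2: 87.83·0.9950 + 37.89·0.5212 = 107.1 g
  Al2O3: 70.66·0.9960 + 87.83·0.003000 = 70.64 g
  CaO: 37.89·0.4758 = 18.03 g
  TiO2: 49.82·0.9898 = 49.31 g
  K2O: 20.69·0.6754 = 13.97 g
  BaO: 65.14·0.7789 = 50.74 g
LOI: 49.82·0.01020 + 70.66·0.004000 + 87.83·0.002000 + 37.89·0.003000 + 20.69·0.3246 + 65.14·0.2211 = 22.20 g
batch − LOI leaves glass = 332.0 − 22.20 = 309.8 g (= Σ oxide masses)
wt %: oxide over glass, times 100

Glass mass = 309.8 g (batch 332.0 − LOI 22.20).
Composition: SiO2 34.58%, Al2O3 22.80%, CaO 5.819%, TiO2 15.92%, K2O 4.510%, BaO 16.38%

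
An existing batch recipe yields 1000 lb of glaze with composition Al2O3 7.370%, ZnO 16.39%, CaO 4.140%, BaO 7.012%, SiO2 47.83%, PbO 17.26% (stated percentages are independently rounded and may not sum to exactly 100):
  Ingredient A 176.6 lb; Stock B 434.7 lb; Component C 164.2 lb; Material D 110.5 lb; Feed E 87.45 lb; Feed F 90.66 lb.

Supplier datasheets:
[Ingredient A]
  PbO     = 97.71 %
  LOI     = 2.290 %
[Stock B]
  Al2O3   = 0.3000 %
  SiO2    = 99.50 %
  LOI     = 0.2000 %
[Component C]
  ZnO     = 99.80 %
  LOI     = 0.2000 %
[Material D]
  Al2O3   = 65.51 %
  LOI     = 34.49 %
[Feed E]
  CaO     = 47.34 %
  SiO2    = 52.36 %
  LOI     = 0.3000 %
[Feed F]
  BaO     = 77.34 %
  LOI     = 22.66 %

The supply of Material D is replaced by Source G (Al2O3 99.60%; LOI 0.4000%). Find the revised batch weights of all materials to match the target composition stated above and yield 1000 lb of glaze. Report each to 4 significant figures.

Revised batch per 1000 lb glaze:
  Ingredient A: 176.6 lb
  Stock B: 434.7 lb
  Component C: 164.2 lb
  Source G: 72.69 lb
  Feed E: 87.45 lb
  Feed F: 90.66 lb
Total batch = 1026 lb; LOI loss = 26.34 lb

Every computation holds full precision in all steps. Values along the way are printed with 4-significant-digit rounding when written out — every reported value takes exactly one rounding. The derived quantities are carried in full float precision (yield, ignition loss, glass mass, totals, six oxide percentages) using the weight values for 1000 lb of glass, exactly as shown in either problem or answer.
Target oxide masses per 1000 lb glaze:
  Al2O3: 7.370% × 1000 = 73.70 lb
  ZnO: 16.39% × 1000 = 163.9 lb
  CaO: 4.140% × 1000 = 41.40 lb
  BaO: 7.012% × 1000 = 70.12 lb
  SiO2: 47.83% × 1000 = 478.3 lb
  PbO: 17.26% × 1000 = 172.6 lb
Checking each oxide sum working from each reported weight, at the basis given (sums match the target masses up to rounding of the answer):
  Al2O3: 434.7·0.003000 + 72.69·0.9960 = 73.70 lb (target 73.70 lb)
  ZnO: 164.2·0.9980 = 163.9 lb (target 163.9 lb)
  CaO: 87.45·0.4734 = 41.40 lb (target 41.40 lb)
  BaO: 90.66·0.7734 = 70.12 lb (target 70.12 lb)
  SiO2: 434.7·0.9950 + 87.45·0.5236 = 478.3 lb (target 478.3 lb)
  PbO: 176.6·0.9771 = 172.6 lb (target 172.6 lb)
The glass-mass cross-check: whole batch net of LOI = 1000 lb (the targets, summed, come to 1000 lb; against the stated basis, 1000 lb — rounding explains the deltas).
Batch total: Σ batch = 1026 lb; LOI loss = Σ batch·LOI = 26.34 lb; yield: glass divided by total = 97.43%.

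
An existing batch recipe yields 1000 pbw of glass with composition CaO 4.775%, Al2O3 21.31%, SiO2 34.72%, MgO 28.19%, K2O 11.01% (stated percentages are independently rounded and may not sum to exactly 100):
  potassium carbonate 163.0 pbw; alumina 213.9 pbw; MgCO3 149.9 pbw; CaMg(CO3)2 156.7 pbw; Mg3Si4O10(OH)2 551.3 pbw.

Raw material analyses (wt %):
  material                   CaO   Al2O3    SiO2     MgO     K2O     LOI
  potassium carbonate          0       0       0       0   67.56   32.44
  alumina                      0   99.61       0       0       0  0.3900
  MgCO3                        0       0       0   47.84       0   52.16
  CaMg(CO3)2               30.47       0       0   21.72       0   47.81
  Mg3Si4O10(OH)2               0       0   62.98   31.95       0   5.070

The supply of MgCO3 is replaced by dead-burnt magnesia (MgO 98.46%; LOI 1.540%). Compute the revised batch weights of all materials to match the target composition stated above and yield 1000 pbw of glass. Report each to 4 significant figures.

Revised batch per 1000 pbw glass:
  potassium carbonate: 163.0 pbw
  alumina: 213.9 pbw
  dead-burnt magnesia: 72.85 pbw
  CaMg(CO3)2: 156.7 pbw
  Mg3Si4O10(OH)2: 551.3 pbw
Total batch = 1158 pbw; LOI loss = 157.7 pbw

Every computation holds full float precision in every operation. In-progress results appear with 4-significant-digit rounding at each printed step. Every reported number is rounded once only; derived quantities (glass mass, totals, the yield, five oxide percentages, ignition loss) are computed in full float precision from the weighed amounts on 1000 pbw of glass as given in problem or answer.
The oxide mass targets at 1000 pbw glass:
  CaO: 4.775% × 1000 = 47.75 pbw
  Al2O3: 21.31% × 1000 = 213.1 pbw
  SiO2: 34.72% × 1000 = 347.2 pbw
  MgO: 28.19% × 1000 = 281.9 pbw
  K2O: 11.01% × 1000 = 110.1 pbw
Per-oxide balance check given the weights on record, against the basis in use (sums match the target masses up to rounding of the answer):
  CaO: 156.7·0.3047 = 47.75 pbw (target 47.75 pbw)
  Al2O3: 213.9·0.9961 = 213.1 pbw (target 213.1 pbw)
  SiO2: 551.3·0.6298 = 347.2 pbw (target 347.2 pbw)
  MgO: 72.85·0.9846 + 156.7·0.2172 + 551.3·0.3195 = 281.9 pbw (target 281.9 pbw)
  K2O: 163.0·0.6756 = 110.1 pbw (target 110.1 pbw)
Auditing the glass mass value: batch Σ − ignition loss = 1000 pbw (the Σ of target masses is 1000 pbw; with the basis standing at 1000 pbw — differing by rounding only).
Whole-batch sum: Σ batch = 1158 pbw; the LOI term Σ batch·LOI equals 157.7 pbw; as yield: glass ÷ batch → 86.38%.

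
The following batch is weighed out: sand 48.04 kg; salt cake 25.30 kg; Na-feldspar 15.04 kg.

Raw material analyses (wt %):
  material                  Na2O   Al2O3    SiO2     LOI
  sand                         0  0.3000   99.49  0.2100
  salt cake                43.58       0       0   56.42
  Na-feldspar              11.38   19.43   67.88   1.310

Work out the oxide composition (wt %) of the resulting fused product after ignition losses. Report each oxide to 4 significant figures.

Glass mass = 73.81 kg (batch 88.38 − LOI 14.57).
Composition: Na2O 17.26%, Al2O3 4.155%, SiO2 78.59%

The whole derivation maintains exact precision end to end — values along the way are printed (rounded to 4 significant digits) in the printout; exactly one rounding lands on each reported result; derived quantities are re-derived starting from the weights for 73.81 kg of glass in full float precision (three oxide percentages, totals, glass mass, yield, ignition loss) as given in the problem or answer text.
Oxide-by-oxide delivered mass:
  Na2O: 25.30·0.4358 + 15.04·0.1138 = 12.74 kg
  Al2O3: 48.04·0.003000 + 15.04·0.1943 = 3.066 kg
  SiO2: 48.04·0.9949 + 15.04·0.6788 = 58.00 kg
LOI: 48.04·0.002100 + 25.30·0.5642 + 15.04·0.01310 = 14.57 kg
batch − LOI leaves glass = 88.38 − 14.57 = 73.81 kg (= the summed oxide contributions)
wt % = 100 × oxide mass / glass mass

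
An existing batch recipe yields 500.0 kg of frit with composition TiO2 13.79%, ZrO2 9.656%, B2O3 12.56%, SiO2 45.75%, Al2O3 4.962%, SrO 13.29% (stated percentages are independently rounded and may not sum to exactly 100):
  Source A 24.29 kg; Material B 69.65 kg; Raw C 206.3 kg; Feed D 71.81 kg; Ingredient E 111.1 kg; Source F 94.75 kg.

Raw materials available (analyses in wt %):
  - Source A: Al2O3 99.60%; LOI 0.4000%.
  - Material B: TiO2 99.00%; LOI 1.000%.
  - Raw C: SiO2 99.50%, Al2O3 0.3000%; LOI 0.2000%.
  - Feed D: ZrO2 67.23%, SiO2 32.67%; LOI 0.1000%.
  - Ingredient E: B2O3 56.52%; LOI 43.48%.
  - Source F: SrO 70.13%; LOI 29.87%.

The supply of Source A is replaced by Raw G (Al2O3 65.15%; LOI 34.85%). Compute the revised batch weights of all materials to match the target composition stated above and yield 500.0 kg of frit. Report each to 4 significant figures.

Revised batch per 500.0 kg frit:
  Raw G: 37.13 kg
  Material B: 69.65 kg
  Raw C: 206.3 kg
  Feed D: 71.81 kg
  Ingredient E: 111.1 kg
  Source F: 94.75 kg
Total batch = 590.7 kg; LOI loss = 90.73 kg

The intermediate values are printed (rounded to four significant digits) as written; the whole derivation keeps full float precision at each step — a single rounding completes every reported figure. Derived quantities, including net glass mass, LOI, yield, totals, the six compositions, are recomputed using the weight values per 500.0 kg of glass in full float precision, as set out in question or answer.
Oxide-by-oxide targets in 500.0 kg frit:
  TiO2: 13.79% × 500.0 = 68.95 kg
  ZrO2: 9.656% × 500.0 = 48.28 kg
  B2O3: 12.56% × 500.0 = 62.80 kg
  SiO2: 45.75% × 500.0 = 228.8 kg
  Al2O3: 4.962% × 500.0 = 24.81 kg
  SrO: 13.29% × 500.0 = 66.45 kg
A balance pass over the oxides, working from each reported weight, on the stated basis (every target is met by its sum inside rounding margins):
  TiO2: 69.65·0.9900 = 68.95 kg (target 68.95 kg)
  ZrO2: 71.81·0.6723 = 48.28 kg (target 48.28 kg)
  B2O3: 111.1·0.5652 = 62.79 kg (target 62.80 kg)
  SiO2: 206.3·0.9950 + 71.81·0.3267 = 228.7 kg (target 228.8 kg)
  Al2O3: 37.13·0.6515 + 206.3·0.003000 = 24.81 kg (target 24.81 kg)
  SrO: 94.75·0.7013 = 66.45 kg (target 66.45 kg)
Consistency of the glass mass: the batch minus its LOI: 500.0 kg (per-oxide target masses sum to 500.0 kg; basis as stated: 500.0 kg — rounding explains the deltas).
Adding the batch up: Σ batch = 590.7 kg; the LOI term Σ batch·LOI equals 90.73 kg; glass ÷ batch gives a yield of 84.64%.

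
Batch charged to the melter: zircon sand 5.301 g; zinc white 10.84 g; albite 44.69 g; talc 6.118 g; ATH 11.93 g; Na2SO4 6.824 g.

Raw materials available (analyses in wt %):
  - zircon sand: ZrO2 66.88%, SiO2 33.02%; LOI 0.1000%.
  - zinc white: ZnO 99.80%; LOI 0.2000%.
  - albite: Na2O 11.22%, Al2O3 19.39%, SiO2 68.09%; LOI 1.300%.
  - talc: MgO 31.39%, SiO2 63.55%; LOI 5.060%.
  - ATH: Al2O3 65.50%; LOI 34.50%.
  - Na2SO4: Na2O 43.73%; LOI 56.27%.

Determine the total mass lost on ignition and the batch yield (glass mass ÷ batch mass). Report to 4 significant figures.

LOI loss = 8.873 g; glass = 76.83 g; yield = 89.65%

The whole derivation maintains exact precision throughout; mid-chain values appear rounded off to 4 significant digits as written; a single rounding yields every reported value; all derived quantities (yield, the six compositions, totals, glass mass, LOI) are re-derived at full precision from the batch weights on 76.83 g of glass as quoted within the problem or the answer.
Per-material ignition loss:
  zircon sand: 5.301 × 0.001000 = 0.005301 g
  zinc white: 10.84 × 0.002000 = 0.02168 g
  albite: 44.69 × 0.01300 = 0.5810 g
  talc: 6.118 × 0.05060 = 0.3096 g
  ATH: 11.93 × 0.3450 = 4.116 g
  Na2SO4: 6.824 × 0.5627 = 3.840 g
Total LOI = 8.873 g
Glass = batch − LOI = 85.70 − 8.873 = 76.83 g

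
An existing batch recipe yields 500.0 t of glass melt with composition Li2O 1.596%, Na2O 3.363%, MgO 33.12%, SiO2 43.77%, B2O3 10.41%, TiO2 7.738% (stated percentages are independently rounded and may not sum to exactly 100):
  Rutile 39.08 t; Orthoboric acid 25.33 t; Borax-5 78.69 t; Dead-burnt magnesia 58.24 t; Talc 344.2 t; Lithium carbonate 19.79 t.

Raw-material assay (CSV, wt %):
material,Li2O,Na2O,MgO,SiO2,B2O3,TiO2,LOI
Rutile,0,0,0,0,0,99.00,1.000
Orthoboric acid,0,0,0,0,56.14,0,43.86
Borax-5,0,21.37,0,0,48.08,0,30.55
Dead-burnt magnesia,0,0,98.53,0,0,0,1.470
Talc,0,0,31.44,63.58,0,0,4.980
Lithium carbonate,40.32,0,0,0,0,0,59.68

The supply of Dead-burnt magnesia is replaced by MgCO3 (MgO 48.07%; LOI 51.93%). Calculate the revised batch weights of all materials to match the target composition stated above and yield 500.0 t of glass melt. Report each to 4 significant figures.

Revised batch per 500.0 t glass melt:
  Rutile: 39.08 t
  Orthoboric acid: 25.33 t
  Borax-5: 78.69 t
  MgCO3: 119.4 t
  Talc: 344.2 t
  Lithium carbonate: 19.79 t
Total batch = 626.5 t; LOI loss = 126.5 t

All internal work maintains full precision at every stage; working values are displayed rounded to four significant digits as written — a single rounding yields each reported result. The derived quantities are re-derived starting from the weights at 500.0 t of glass in full float precision (the totals, ignition loss, yield, the six compositions, glass mass), as set out in the question or the answer.
Oxide mass targets, per 500.0 t glass melt:
  Li2O: 1.596% × 500.0 = 7.980 t
  Na2O: 3.363% × 500.0 = 16.82 t
  MgO: 33.12% × 500.0 = 165.6 t
  SiO2: 43.77% × 500.0 = 218.8 t
  B2O3: 10.41% × 500.0 = 52.05 t
  TiO2: 7.738% × 500.0 = 38.69 t
Sums-versus-targets review from the weights as reported, on the stated basis (sum by sum, the targets are met up to rounding of the answer):
  Li2O: 19.79·0.4032 = 7.979 t (target 7.980 t)
  Na2O: 78.69·0.2137 = 16.82 t (target 16.82 t)
  MgO: 119.4·0.4807 + 344.2·0.3144 = 165.6 t (target 165.6 t)
  SiO2: 344.2·0.6358 = 218.8 t (target 218.8 t)
  B2O3: 25.33·0.5614 + 78.69·0.4808 = 52.05 t (target 52.05 t)
  TiO2: 39.08·0.9900 = 38.69 t (target 38.69 t)
Glass-mass sanity pass: whole batch net of LOI = 500.0 t (the Σ of target masses is 500.0 t; basis as stated: 500.0 t — gaps are rounding artifacts).
Summing the batch: Σ batch = 626.5 t; LOI loss = Σ batch·LOI = 126.5 t; glass ÷ batch gives a yield of 79.81%.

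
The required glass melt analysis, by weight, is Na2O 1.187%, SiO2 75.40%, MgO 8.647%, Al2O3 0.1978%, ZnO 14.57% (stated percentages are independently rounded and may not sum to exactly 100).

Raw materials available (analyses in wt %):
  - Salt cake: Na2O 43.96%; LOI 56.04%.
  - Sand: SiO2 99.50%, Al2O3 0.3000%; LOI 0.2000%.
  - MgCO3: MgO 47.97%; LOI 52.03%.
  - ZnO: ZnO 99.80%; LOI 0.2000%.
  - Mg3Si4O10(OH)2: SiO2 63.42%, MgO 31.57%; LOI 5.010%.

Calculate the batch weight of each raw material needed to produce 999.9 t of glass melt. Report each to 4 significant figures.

Batch per 999.9 t glass melt:
  Salt cake: 27.00 t
  Sand: 659.3 t
  MgCO3: 78.59 t
  ZnO: 146.0 t
  Mg3Si4O10(OH)2: 154.5 t
Total batch = 1065 t; LOI loss = 65.37 t; yield = 93.86%

Values along the way are printed, rounded to 4 significant digits, as written — each numeric step runs at full precision all the way through. Every reported value is rounded exactly once. Derived quantities, including five oxide percentages, LOI, yield, glass mass, the totals, are recomputed starting from the weights per 999.9 t of glass in full precision as they appear in the problem or the answer.
Per-oxide target masses for 999.9 t glass melt:
  Na2O: 1.187% × 999.9 = 11.87 t
  SiO2: 75.40% × 999.9 = 753.9 t
  MgO: 8.647% × 999.9 = 86.46 t
  Al2O3: 0.1978% × 999.9 = 1.978 t
  ZnO: 14.57% × 999.9 = 145.7 t
A balance pass over the oxides, with the batch weights as given, on the stated basis (every target is met by its sum once rounding is allowed for):
  Na2O: 27.00·0.4396 = 11.87 t (target 11.87 t)
  SiO2: 659.3·0.9950 + 154.5·0.6342 = 754.0 t (target 753.9 t)
  MgO: 78.59·0.4797 + 154.5·0.3157 = 86.48 t (target 86.46 t)
  Al2O3: 659.3·0.003000 = 1.978 t (target 1.978 t)
  ZnO: 146.0·0.9980 = 145.7 t (target 145.7 t)
Glass-mass bookkeeping: batch Σ − ignition loss = 1000 t (oxide target masses add up to 999.9 t; the stated basis being 999.9 t — gaps are rounding artifacts).
Summing the batch: Σ batch = 1065 t; LOI removed, Σ of batch·LOI: 65.37 t; yield = glass ÷ total batch = 93.86%.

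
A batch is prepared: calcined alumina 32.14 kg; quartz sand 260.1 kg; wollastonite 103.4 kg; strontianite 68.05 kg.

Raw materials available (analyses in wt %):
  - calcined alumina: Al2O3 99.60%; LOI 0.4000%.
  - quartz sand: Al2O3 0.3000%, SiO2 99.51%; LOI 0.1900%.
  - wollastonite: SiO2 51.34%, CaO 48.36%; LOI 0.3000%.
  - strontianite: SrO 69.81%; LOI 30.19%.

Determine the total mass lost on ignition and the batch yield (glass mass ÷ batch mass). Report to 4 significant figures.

Intermediates are displayed (rounded to four significant figures) in the working — all arithmetic holds exact precision end to end. Every reported number undergoes a single rounding — all derived quantities (ignition loss, the totals, net glass mass, the four compositions, the yield) are rebuilt using the weight values per 442.2 kg of glass at full float precision as given in problem or answer.
LOI of each material in turn:
  calcined alumina: 32.14 × 0.004000 = 0.1286 kg
  quartz sand: 260.1 × 0.001900 = 0.4942 kg
  wollastonite: 103.4 × 0.003000 = 0.3102 kg
  strontianite: 68.05 × 0.3019 = 20.54 kg
Total LOI = 21.48 kg
Glass = batch − LOI = 463.7 − 21.48 = 442.2 kg

LOI loss = 21.48 kg; glass = 442.2 kg; yield = 95.37%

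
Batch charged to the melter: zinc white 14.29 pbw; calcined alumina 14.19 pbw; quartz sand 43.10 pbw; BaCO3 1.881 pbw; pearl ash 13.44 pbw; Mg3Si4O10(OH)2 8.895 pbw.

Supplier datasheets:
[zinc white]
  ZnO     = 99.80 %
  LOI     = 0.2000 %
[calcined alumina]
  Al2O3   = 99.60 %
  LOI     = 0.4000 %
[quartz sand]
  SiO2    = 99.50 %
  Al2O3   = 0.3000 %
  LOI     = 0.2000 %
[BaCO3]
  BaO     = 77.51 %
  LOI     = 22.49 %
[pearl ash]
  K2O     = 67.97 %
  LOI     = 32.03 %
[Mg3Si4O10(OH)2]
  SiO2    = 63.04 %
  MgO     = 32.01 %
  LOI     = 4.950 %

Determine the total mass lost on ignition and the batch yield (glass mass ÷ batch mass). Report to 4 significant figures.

LOI loss = 5.340 pbw; glass = 90.46 pbw; yield = 94.43%

All internal work keeps full precision throughout; intermediates are printed, rounded to 4 significant digits, in the working — a single rounding produces each reported number — all derived quantities, which include the yield, ignition loss, net glass mass, six oxide percentages, totals, are re-derived in full precision, exactly as shown in the problem or answer text, starting from the weights for 90.46 pbw of glass.
LOI of each material in turn:
  zinc white: 14.29 × 0.002000 = 0.02858 pbw
  calcined alumina: 14.19 × 0.004000 = 0.05676 pbw
  quartz sand: 43.10 × 0.002000 = 0.08620 pbw
  BaCO3: 1.881 × 0.2249 = 0.4230 pbw
  pearl ash: 13.44 × 0.3203 = 4.305 pbw
  Mg3Si4O10(OH)2: 8.895 × 0.04950 = 0.4403 pbw
Total LOI = 5.340 pbw
Glass = batch − LOI = 95.80 − 5.340 = 90.46 pbw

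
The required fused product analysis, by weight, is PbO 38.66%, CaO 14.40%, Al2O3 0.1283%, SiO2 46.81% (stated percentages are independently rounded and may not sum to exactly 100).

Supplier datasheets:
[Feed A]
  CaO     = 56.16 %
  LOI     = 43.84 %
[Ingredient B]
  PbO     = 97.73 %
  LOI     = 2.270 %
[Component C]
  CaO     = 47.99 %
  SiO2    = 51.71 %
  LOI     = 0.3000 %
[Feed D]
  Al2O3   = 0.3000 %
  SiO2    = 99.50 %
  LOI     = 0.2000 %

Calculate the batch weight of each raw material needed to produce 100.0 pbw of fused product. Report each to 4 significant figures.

Batch per 100.0 pbw fused product:
  Feed A: 18.61 pbw
  Ingredient B: 39.56 pbw
  Component C: 8.233 pbw
  Feed D: 42.77 pbw
Total batch = 109.2 pbw; LOI loss = 9.167 pbw; yield = 91.60%

The whole derivation runs at full float precision throughout; in-progress results appear rounded off to 4 significant figures when written out — a single rounding completes every reported figure. All derived quantities are computed in exact precision (net glass mass, the yield, the four compositions, the totals, ignition loss) using the weight values per 100.0 pbw of glass, as given in either problem or answer.
Target oxide masses per 100.0 pbw fused product:
  PbO: 38.66% × 100.0 = 38.66 pbw
  CaO: 14.40% × 100.0 = 14.40 pbw
  Al2O3: 0.1283% × 100.0 = 0.1283 pbw
  SiO2: 46.81% × 100.0 = 46.81 pbw
Sums-versus-targets review on the weights just shown, for the quoted basis mass (delivered sums recover each target net of answer rounding effects):
  PbO: 39.56·0.9773 = 38.66 pbw (target 38.66 pbw)
  CaO: 18.61·0.5616 + 8.233·0.4799 = 14.40 pbw (target 14.40 pbw)
  Al2O3: 42.77·0.003000 = 0.1283 pbw (target 0.1283 pbw)
  SiO2: 8.233·0.5171 + 42.77·0.9950 = 46.81 pbw (target 46.81 pbw)
Consistency of the glass mass: batch total minus LOI = 100.0 pbw (targets for the oxides total 100.0 pbw; with the basis standing at 100.0 pbw — gaps are rounding artifacts).
Summing the batch: Σ batch = 109.2 pbw; loss to ignition Σ batch·LOI = 9.167 pbw; glass ÷ batch gives a yield of 91.60%.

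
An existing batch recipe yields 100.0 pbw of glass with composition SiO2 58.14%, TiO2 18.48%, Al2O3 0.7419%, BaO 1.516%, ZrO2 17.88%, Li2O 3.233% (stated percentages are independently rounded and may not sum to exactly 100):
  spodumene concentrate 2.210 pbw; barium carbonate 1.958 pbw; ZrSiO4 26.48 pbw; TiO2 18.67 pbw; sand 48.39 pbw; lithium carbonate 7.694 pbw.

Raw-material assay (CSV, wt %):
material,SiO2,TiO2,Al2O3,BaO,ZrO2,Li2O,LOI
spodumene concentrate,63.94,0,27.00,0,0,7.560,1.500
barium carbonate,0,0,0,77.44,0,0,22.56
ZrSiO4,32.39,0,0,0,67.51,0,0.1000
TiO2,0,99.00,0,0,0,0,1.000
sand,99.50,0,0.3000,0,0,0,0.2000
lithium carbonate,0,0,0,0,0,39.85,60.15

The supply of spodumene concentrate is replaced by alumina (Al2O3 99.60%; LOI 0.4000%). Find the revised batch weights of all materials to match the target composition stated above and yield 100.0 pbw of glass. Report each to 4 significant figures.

Revised batch per 100.0 pbw glass:
  alumina: 0.5948 pbw
  barium carbonate: 1.958 pbw
  ZrSiO4: 26.48 pbw
  TiO2: 18.67 pbw
  sand: 49.81 pbw
  lithium carbonate: 8.113 pbw
Total batch = 105.6 pbw; LOI loss = 5.637 pbw

In-progress results are displayed, rounded to four significant digits, when written out — full float precision is held end to end; every reported number receives exactly one rounding. Derived quantities are re-derived at full float precision (the yield, the totals, net glass mass, the six compositions, ignition loss) using the weight values per 100.0 pbw of glass as quoted within the question or the answer.
The oxide mass targets at 100.0 pbw glass:
  SiO2: 58.14% × 100.0 = 58.14 pbw
  TiO2: 18.48% × 100.0 = 18.48 pbw
  Al2O3: 0.7419% × 100.0 = 0.7419 pbw
  BaO: 1.516% × 100.0 = 1.516 pbw
  ZrO2: 17.88% × 100.0 = 17.88 pbw
  Li2O: 3.233% × 100.0 = 3.233 pbw
Verifying the oxide balance working from each reported weight, under the basis named above (target by target, the sums agree up to rounding of the answer):
  SiO2: 26.48·0.3239 + 49.81·0.9950 = 58.14 pbw (target 58.14 pbw)
  TiO2: 18.67·0.9900 = 18.48 pbw (target 18.48 pbw)
  Al2O3: 0.5948·0.9960 + 49.81·0.003000 = 0.7419 pbw (target 0.7419 pbw)
  BaO: 1.958·0.7744 = 1.516 pbw (target 1.516 pbw)
  ZrO2: 26.48·0.6751 = 17.88 pbw (target 17.88 pbw)
  Li2O: 8.113·0.3985 = 3.233 pbw (target 3.233 pbw)
Consistency of the glass mass: batch Σ − ignition loss = 99.99 pbw (the targets, summed, come to 99.99 pbw; versus the stated basis of 100.0 pbw — gaps are rounding artifacts).
Whole-batch sum: Σ batch = 105.6 pbw; loss to ignition Σ batch·LOI = 5.637 pbw; yield, glass over the total, = 94.66%.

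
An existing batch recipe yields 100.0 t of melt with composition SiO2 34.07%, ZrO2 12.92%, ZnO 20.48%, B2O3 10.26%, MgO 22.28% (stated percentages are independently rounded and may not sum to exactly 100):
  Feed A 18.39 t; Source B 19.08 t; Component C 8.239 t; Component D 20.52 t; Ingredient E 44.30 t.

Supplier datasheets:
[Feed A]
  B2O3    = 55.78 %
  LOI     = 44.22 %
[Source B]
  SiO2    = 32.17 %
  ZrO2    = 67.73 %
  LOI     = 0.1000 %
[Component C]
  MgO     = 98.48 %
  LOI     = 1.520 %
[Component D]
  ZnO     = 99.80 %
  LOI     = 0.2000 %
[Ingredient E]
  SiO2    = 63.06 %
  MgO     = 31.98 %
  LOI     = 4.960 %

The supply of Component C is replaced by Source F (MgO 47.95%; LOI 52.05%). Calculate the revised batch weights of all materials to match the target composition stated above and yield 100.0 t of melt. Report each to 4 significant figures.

Full precision is kept all the way through; intermediates appear (rounded to four significant figures) at each printed step — every reported result is rounded once only; all derived quantities, including totals, ignition loss, the five compositions, yield, net glass mass, are re-derived from the batch weights per 100.0 t of glass in exact precision exactly as shown in question or answer.
Target oxide masses per 100.0 t melt:
  SiO2: 34.07% × 100.0 = 34.07 t
  ZrO2: 12.92% × 100.0 = 12.92 t
  ZnO: 20.48% × 100.0 = 20.48 t
  B2O3: 10.26% × 100.0 = 10.26 t
  MgO: 22.28% × 100.0 = 22.28 t
Mass-balance tally per oxide using the reported weights, for the quoted basis mass (summed amounts equal target values exact up to rounding of places):
  SiO2: 19.08·0.3217 + 44.30·0.6306 = 34.07 t (target 34.07 t)
  ZrO2: 19.08·0.6773 = 12.92 t (target 12.92 t)
  ZnO: 20.52·0.9980 = 20.48 t (target 20.48 t)
  B2O3: 18.39·0.5578 = 10.26 t (target 10.26 t)
  MgO: 16.92·0.4795 + 44.30·0.3198 = 22.28 t (target 22.28 t)
Glass-mass sanity pass: Σ batch − LOI loss = 100.0 t (per-oxide target masses sum to 100.0 t; against the stated basis, 100.0 t — a pure rounding effect).
Batch total: Σ batch = 119.2 t; LOI loss = Σ batch·LOI = 19.20 t; yield, glass over the total, = 83.90%.

Revised batch per 100.0 t melt:
  Feed A: 18.39 t
  Source B: 19.08 t
  Source F: 16.92 t
  Component D: 20.52 t
  Ingredient E: 44.30 t
Total batch = 119.2 t; LOI loss = 19.20 t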